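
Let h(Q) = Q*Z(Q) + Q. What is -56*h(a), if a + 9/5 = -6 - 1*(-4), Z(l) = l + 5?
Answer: 11704/25 ≈ 468.16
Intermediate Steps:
Z(l) = 5 + l
a = -19/5 (a = -9/5 + (-6 - 1*(-4)) = -9/5 + (-6 + 4) = -9/5 - 2 = -19/5 ≈ -3.8000)
h(Q) = Q + Q*(5 + Q) (h(Q) = Q*(5 + Q) + Q = Q + Q*(5 + Q))
-56*h(a) = -(-1064)*(6 - 19/5)/5 = -(-1064)*11/(5*5) = -56*(-209/25) = 11704/25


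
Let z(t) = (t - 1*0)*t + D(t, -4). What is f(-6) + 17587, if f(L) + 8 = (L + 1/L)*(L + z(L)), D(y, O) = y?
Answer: 17431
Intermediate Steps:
z(t) = t + t² (z(t) = (t - 1*0)*t + t = (t + 0)*t + t = t*t + t = t² + t = t + t²)
f(L) = -8 + (L + 1/L)*(L + L*(1 + L))
f(-6) + 17587 = (-6 - 6 + (-6)³ + 2*(-6)²) + 17587 = (-6 - 6 - 216 + 2*36) + 17587 = (-6 - 6 - 216 + 72) + 17587 = -156 + 17587 = 17431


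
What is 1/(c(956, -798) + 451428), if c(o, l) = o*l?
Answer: -1/311460 ≈ -3.2107e-6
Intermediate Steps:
c(o, l) = l*o
1/(c(956, -798) + 451428) = 1/(-798*956 + 451428) = 1/(-762888 + 451428) = 1/(-311460) = -1/311460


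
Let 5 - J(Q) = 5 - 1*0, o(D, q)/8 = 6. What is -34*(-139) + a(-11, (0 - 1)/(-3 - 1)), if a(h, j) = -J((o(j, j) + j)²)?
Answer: 4726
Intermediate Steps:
o(D, q) = 48 (o(D, q) = 8*6 = 48)
J(Q) = 0 (J(Q) = 5 - (5 - 1*0) = 5 - (5 + 0) = 5 - 1*5 = 5 - 5 = 0)
a(h, j) = 0 (a(h, j) = -1*0 = 0)
-34*(-139) + a(-11, (0 - 1)/(-3 - 1)) = -34*(-139) + 0 = 4726 + 0 = 4726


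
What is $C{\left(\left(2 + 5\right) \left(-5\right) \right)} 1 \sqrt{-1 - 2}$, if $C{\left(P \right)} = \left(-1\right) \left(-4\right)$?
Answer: $4 i \sqrt{3} \approx 6.9282 i$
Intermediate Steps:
$C{\left(P \right)} = 4$
$C{\left(\left(2 + 5\right) \left(-5\right) \right)} 1 \sqrt{-1 - 2} = 4 \cdot 1 \sqrt{-1 - 2} = 4 \sqrt{-3} = 4 i \sqrt{3}$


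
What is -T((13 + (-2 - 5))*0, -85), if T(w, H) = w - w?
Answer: 0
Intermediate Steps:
T(w, H) = 0
-T((13 + (-2 - 5))*0, -85) = -1*0 = 0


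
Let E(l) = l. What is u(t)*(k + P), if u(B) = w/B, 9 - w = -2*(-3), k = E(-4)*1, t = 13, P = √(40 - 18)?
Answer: -12/13 + 3*√22/13 ≈ 0.15933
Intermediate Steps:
P = √22 ≈ 4.6904
k = -4 (k = -4*1 = -4)
w = 3 (w = 9 - (-2)*(-3) = 9 - 1*6 = 9 - 6 = 3)
u(B) = 3/B
u(t)*(k + P) = (3/13)*(-4 + √22) = (3*(1/13))*(-4 + √22) = 3*(-4 + √22)/13 = -12/13 + 3*√22/13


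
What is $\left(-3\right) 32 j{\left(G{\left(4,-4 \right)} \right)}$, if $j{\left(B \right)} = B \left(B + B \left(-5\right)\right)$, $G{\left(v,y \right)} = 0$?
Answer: $0$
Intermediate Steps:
$j{\left(B \right)} = - 4 B^{2}$ ($j{\left(B \right)} = B \left(B - 5 B\right) = B \left(- 4 B\right) = - 4 B^{2}$)
$\left(-3\right) 32 j{\left(G{\left(4,-4 \right)} \right)} = \left(-3\right) 32 \left(- 4 \cdot 0^{2}\right) = - 96 \left(\left(-4\right) 0\right) = \left(-96\right) 0 = 0$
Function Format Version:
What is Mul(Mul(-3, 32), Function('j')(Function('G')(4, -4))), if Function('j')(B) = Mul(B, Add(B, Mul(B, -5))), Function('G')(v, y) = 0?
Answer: 0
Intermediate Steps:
Function('j')(B) = Mul(-4, Pow(B, 2)) (Function('j')(B) = Mul(B, Add(B, Mul(-5, B))) = Mul(B, Mul(-4, B)) = Mul(-4, Pow(B, 2)))
Mul(Mul(-3, 32), Function('j')(Function('G')(4, -4))) = Mul(Mul(-3, 32), Mul(-4, Pow(0, 2))) = Mul(-96, Mul(-4, 0)) = Mul(-96, 0) = 0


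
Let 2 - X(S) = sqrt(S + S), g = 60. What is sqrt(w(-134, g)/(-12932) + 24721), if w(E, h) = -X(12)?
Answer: sqrt(1033564151942 - 6466*sqrt(6))/6466 ≈ 157.23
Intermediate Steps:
X(S) = 2 - sqrt(2)*sqrt(S) (X(S) = 2 - sqrt(S + S) = 2 - sqrt(2*S) = 2 - sqrt(2)*sqrt(S))
w(E, h) = -2 + 2*sqrt(6) (w(E, h) = -(2 - sqrt(2)*sqrt(12)) = -(2 - sqrt(2)*2*sqrt(3)) = -(2 - 2*sqrt(6)) = -2 + 2*sqrt(6))
sqrt(w(-134, g)/(-12932) + 24721) = sqrt((-2 + 2*sqrt(6))/(-12932) + 24721) = sqrt((-2 + 2*sqrt(6))*(-1/12932) + 24721) = sqrt((1/6466 - sqrt(6)/6466) + 24721) = sqrt(159845987/6466 - sqrt(6)/6466)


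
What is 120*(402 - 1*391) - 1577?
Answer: -257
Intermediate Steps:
120*(402 - 1*391) - 1577 = 120*(402 - 391) - 1577 = 120*11 - 1577 = 1320 - 1577 = -257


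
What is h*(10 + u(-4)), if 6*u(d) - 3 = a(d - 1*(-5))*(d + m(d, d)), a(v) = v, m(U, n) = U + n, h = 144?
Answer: 1224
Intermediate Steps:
u(d) = ½ + d*(5 + d)/2 (u(d) = ½ + ((d - 1*(-5))*(d + (d + d)))/6 = ½ + ((d + 5)*(d + 2*d))/6 = ½ + ((5 + d)*(3*d))/6 = ½ + (3*d*(5 + d))/6 = ½ + d*(5 + d)/2)
h*(10 + u(-4)) = 144*(10 + (½ + (½)*(-4)*(5 - 4))) = 144*(10 + (½ + (½)*(-4)*1)) = 144*(10 + (½ - 2)) = 144*(10 - 3/2) = 144*(17/2) = 1224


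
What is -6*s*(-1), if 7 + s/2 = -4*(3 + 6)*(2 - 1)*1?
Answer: -516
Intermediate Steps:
s = -86 (s = -14 + 2*(-4*(3 + 6)*(2 - 1)*1) = -14 + 2*(-36*1) = -14 + 2*(-36) = -14 - 72 = -86)
-6*s*(-1) = -6*(-86)*(-1) = 516*(-1) = -516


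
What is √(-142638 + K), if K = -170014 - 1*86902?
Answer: I*√399554 ≈ 632.1*I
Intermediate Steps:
K = -256916 (K = -170014 - 86902 = -256916)
√(-142638 + K) = √(-142638 - 256916) = √(-399554) = I*√399554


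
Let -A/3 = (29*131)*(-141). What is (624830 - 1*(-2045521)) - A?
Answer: 1063374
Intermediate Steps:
A = 1606977 (A = -3*29*131*(-141) = -11397*(-141) = -3*(-535659) = 1606977)
(624830 - 1*(-2045521)) - A = (624830 - 1*(-2045521)) - 1*1606977 = (624830 + 2045521) - 1606977 = 2670351 - 1606977 = 1063374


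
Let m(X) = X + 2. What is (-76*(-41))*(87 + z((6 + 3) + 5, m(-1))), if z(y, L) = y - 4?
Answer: 302252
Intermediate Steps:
m(X) = 2 + X
z(y, L) = -4 + y
(-76*(-41))*(87 + z((6 + 3) + 5, m(-1))) = (-76*(-41))*(87 + (-4 + ((6 + 3) + 5))) = 3116*(87 + (-4 + (9 + 5))) = 3116*(87 + (-4 + 14)) = 3116*(87 + 10) = 3116*97 = 302252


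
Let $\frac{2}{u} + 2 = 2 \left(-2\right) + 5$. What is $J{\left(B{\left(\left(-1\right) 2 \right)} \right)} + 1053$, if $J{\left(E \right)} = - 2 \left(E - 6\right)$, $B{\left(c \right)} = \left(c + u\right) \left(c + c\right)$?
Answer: $1033$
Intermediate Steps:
$u = -2$ ($u = \frac{2}{-2 + \left(2 \left(-2\right) + 5\right)} = \frac{2}{-2 + \left(-4 + 5\right)} = \frac{2}{-2 + 1} = \frac{2}{-1} = 2 \left(-1\right) = -2$)
$B{\left(c \right)} = 2 c \left(-2 + c\right)$ ($B{\left(c \right)} = \left(c - 2\right) \left(c + c\right) = \left(-2 + c\right) 2 c = 2 c \left(-2 + c\right)$)
$J{\left(E \right)} = 12 - 2 E$ ($J{\left(E \right)} = - 2 \left(-6 + E\right) = 12 - 2 E$)
$J{\left(B{\left(\left(-1\right) 2 \right)} \right)} + 1053 = \left(12 - 2 \cdot 2 \left(\left(-1\right) 2\right) \left(-2 - 2\right)\right) + 1053 = \left(12 - 2 \cdot 2 \left(-2\right) \left(-2 - 2\right)\right) + 1053 = \left(12 - 2 \cdot 2 \left(-2\right) \left(-4\right)\right) + 1053 = \left(12 - 32\right) + 1053 = -20 + 1053 = 1033$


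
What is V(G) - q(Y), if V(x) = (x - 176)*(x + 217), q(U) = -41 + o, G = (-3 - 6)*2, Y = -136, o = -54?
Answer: -38511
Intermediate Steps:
G = -18 (G = -9*2 = -18)
q(U) = -95 (q(U) = -41 - 54 = -95)
V(x) = (-176 + x)*(217 + x)
V(G) - q(Y) = (-38192 + (-18)² + 41*(-18)) - 1*(-95) = (-38192 + 324 - 738) + 95 = -38606 + 95 = -38511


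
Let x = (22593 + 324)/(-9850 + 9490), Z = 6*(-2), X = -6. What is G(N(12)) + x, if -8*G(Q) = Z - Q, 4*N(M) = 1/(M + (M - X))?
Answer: -59671/960 ≈ -62.157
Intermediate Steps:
Z = -12
N(M) = 1/(4*(6 + 2*M)) (N(M) = 1/(4*(M + (M - 1*(-6)))) = 1/(4*(M + (M + 6))) = 1/(4*(M + (6 + M))) = 1/(4*(6 + 2*M)))
G(Q) = 3/2 + Q/8 (G(Q) = -(-12 - Q)/8 = 3/2 + Q/8)
x = -7639/120 (x = 22917/(-360) = 22917*(-1/360) = -7639/120 ≈ -63.658)
G(N(12)) + x = (3/2 + (1/(8*(3 + 12)))/8) - 7639/120 = (3/2 + ((⅛)/15)/8) - 7639/120 = (3/2 + ((⅛)*(1/15))/8) - 7639/120 = (3/2 + (⅛)*(1/120)) - 7639/120 = (3/2 + 1/960) - 7639/120 = 1441/960 - 7639/120 = -59671/960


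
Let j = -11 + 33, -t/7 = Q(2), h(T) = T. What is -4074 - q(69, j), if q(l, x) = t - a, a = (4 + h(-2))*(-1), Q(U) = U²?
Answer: -4048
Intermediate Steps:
t = -28 (t = -7*2² = -7*4 = -28)
a = -2 (a = (4 - 2)*(-1) = 2*(-1) = -2)
j = 22
q(l, x) = -26 (q(l, x) = -28 - 1*(-2) = -28 + 2 = -26)
-4074 - q(69, j) = -4074 - 1*(-26) = -4074 + 26 = -4048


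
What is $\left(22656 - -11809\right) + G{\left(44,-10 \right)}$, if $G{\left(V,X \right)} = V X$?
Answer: $34025$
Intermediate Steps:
$\left(22656 - -11809\right) + G{\left(44,-10 \right)} = \left(22656 - -11809\right) + 44 \left(-10\right) = \left(22656 + \left(-1138 + 12947\right)\right) - 440 = \left(22656 + 11809\right) - 440 = 34465 - 440 = 34025$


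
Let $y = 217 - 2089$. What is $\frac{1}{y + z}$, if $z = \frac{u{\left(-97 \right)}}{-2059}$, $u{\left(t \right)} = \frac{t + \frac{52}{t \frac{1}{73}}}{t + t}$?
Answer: $- \frac{38746262}{72533015669} \approx -0.00053419$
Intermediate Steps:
$u{\left(t \right)} = \frac{t + \frac{3796}{t}}{2 t}$ ($u{\left(t \right)} = \frac{t + \frac{52}{t \frac{1}{73}}}{2 t} = \left(t + \frac{52}{\frac{1}{73} t}\right) \frac{1}{2 t} = \left(t + 52 \frac{73}{t}\right) \frac{1}{2 t} = \left(t + \frac{3796}{t}\right) \frac{1}{2 t} = \frac{t + \frac{3796}{t}}{2 t}$)
$z = - \frac{13205}{38746262}$ ($z = \frac{\frac{1}{2} + \frac{1898}{9409}}{-2059} = \left(\frac{1}{2} + 1898 \cdot \frac{1}{9409}\right) \left(- \frac{1}{2059}\right) = \left(\frac{1}{2} + \frac{1898}{9409}\right) \left(- \frac{1}{2059}\right) = \frac{13205}{18818} \left(- \frac{1}{2059}\right) = - \frac{13205}{38746262} \approx -0.00034081$)
$y = -1872$ ($y = 217 - 2089 = -1872$)
$\frac{1}{y + z} = \frac{1}{-1872 - \frac{13205}{38746262}} = \frac{1}{- \frac{72533015669}{38746262}} = - \frac{38746262}{72533015669}$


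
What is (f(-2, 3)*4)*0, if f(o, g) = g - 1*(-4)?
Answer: 0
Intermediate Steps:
f(o, g) = 4 + g (f(o, g) = g + 4 = 4 + g)
(f(-2, 3)*4)*0 = ((4 + 3)*4)*0 = (7*4)*0 = 28*0 = 0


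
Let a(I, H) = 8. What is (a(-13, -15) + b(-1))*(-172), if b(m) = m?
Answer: -1204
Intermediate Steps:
(a(-13, -15) + b(-1))*(-172) = (8 - 1)*(-172) = 7*(-172) = -1204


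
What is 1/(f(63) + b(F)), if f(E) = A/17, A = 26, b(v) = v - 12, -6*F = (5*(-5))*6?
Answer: 17/247 ≈ 0.068826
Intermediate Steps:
F = 25 (F = -5*(-5)*6/6 = -(-25)*6/6 = -⅙*(-150) = 25)
b(v) = -12 + v
f(E) = 26/17
1/(f(63) + b(F)) = 1/(26/17 + (-12 + 25)) = 1/(26/17 + 13) = 1/(247/17) = 17/247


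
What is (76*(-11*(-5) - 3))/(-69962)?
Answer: -1976/34981 ≈ -0.056488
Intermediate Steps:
(76*(-11*(-5) - 3))/(-69962) = (76*(55 - 3))*(-1/69962) = (76*52)*(-1/69962) = 3952*(-1/69962) = -1976/34981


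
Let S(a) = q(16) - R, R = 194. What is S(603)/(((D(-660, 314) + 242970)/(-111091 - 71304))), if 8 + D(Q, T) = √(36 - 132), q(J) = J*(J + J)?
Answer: -704609358441/2951526677 + 11600322*I*√6/2951526677 ≈ -238.73 + 0.0096272*I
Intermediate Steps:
q(J) = 2*J² (q(J) = J*(2*J) = 2*J²)
D(Q, T) = -8 + 4*I*√6 (D(Q, T) = -8 + √(36 - 132) = -8 + √(-96) = -8 + 4*I*√6)
S(a) = 318 (S(a) = 2*16² - 1*194 = 2*256 - 194 = 512 - 194 = 318)
S(603)/(((D(-660, 314) + 242970)/(-111091 - 71304))) = 318/((((-8 + 4*I*√6) + 242970)/(-111091 - 71304))) = 318/(((242962 + 4*I*√6)/(-182395))) = 318/(((242962 + 4*I*√6)*(-1/182395))) = 318/(-242962/182395 - 4*I*√6/182395)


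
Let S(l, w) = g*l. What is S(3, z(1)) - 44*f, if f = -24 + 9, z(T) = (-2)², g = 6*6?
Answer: 768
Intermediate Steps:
g = 36
z(T) = 4
f = -15
S(l, w) = 36*l
S(3, z(1)) - 44*f = 36*3 - 44*(-15) = 108 + 660 = 768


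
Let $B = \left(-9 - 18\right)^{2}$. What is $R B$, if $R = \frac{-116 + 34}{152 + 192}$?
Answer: $- \frac{29889}{172} \approx -173.77$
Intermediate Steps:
$B = 729$ ($B = \left(-27\right)^{2} = 729$)
$R = - \frac{41}{172}$ ($R = - \frac{82}{344} = \left(-82\right) \frac{1}{344} = - \frac{41}{172} \approx -0.23837$)
$R B = \left(- \frac{41}{172}\right) 729 = - \frac{29889}{172}$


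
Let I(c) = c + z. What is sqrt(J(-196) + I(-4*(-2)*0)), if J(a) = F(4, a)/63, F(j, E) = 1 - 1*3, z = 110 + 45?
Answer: sqrt(68341)/21 ≈ 12.449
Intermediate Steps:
z = 155
F(j, E) = -2 (F(j, E) = 1 - 3 = -2)
J(a) = -2/63
I(c) = 155 + c (I(c) = c + 155 = 155 + c)
sqrt(J(-196) + I(-4*(-2)*0)) = sqrt(-2/63 + (155 - 4*(-2)*0)) = sqrt(-2/63 + (155 + 8*0)) = sqrt(-2/63 + (155 + 0)) = sqrt(-2/63 + 155) = sqrt(9763/63) = sqrt(68341)/21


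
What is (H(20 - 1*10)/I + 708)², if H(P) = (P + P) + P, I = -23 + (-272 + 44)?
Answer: 31569471684/63001 ≈ 5.0110e+5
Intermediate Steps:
I = -251 (I = -23 - 228 = -251)
H(P) = 3*P (H(P) = 2*P + P = 3*P)
(H(20 - 1*10)/I + 708)² = ((3*(20 - 1*10))/(-251) + 708)² = ((3*(20 - 10))*(-1/251) + 708)² = ((3*10)*(-1/251) + 708)² = (30*(-1/251) + 708)² = (-30/251 + 708)² = (177678/251)² = 31569471684/63001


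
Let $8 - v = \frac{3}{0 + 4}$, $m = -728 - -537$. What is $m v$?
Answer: $- \frac{5539}{4} \approx -1384.8$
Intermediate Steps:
$m = -191$ ($m = -728 + 537 = -191$)
$v = \frac{29}{4}$ ($v = 8 - \frac{3}{0 + 4} = 8 - \frac{3}{4} = \frac{29}{4} \approx 7.25$)
$m v = \left(-191\right) \frac{29}{4} = - \frac{5539}{4}$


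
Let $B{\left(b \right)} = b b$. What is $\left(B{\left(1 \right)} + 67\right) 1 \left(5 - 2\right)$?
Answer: $204$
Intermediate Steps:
$B{\left(b \right)} = b^{2}$
$\left(B{\left(1 \right)} + 67\right) 1 \left(5 - 2\right) = \left(1^{2} + 67\right) 1 \left(5 - 2\right) = \left(1 + 67\right) 1 \cdot 3 = 68 \cdot 3 = 204$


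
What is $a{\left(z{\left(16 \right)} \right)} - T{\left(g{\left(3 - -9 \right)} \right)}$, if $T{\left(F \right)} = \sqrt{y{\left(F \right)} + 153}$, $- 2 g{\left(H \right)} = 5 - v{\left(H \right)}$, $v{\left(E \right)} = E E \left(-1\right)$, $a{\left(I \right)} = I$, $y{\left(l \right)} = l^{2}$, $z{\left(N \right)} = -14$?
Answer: $-14 - \frac{\sqrt{22813}}{2} \approx -89.52$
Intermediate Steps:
$v{\left(E \right)} = - E^{2}$ ($v{\left(E \right)} = E^{2} \left(-1\right) = - E^{2}$)
$g{\left(H \right)} = - \frac{5}{2} - \frac{H^{2}}{2}$ ($g{\left(H \right)} = - \frac{5 - - H^{2}}{2} = - \frac{5 + H^{2}}{2} = - \frac{5}{2} - \frac{H^{2}}{2}$)
$T{\left(F \right)} = \sqrt{153 + F^{2}}$ ($T{\left(F \right)} = \sqrt{F^{2} + 153} = \sqrt{153 + F^{2}}$)
$a{\left(z{\left(16 \right)} \right)} - T{\left(g{\left(3 - -9 \right)} \right)} = -14 - \sqrt{153 + \left(- \frac{5}{2} - \frac{\left(3 - -9\right)^{2}}{2}\right)^{2}} = -14 - \sqrt{153 + \left(- \frac{5}{2} - \frac{\left(3 + 9\right)^{2}}{2}\right)^{2}} = -14 - \sqrt{153 + \left(- \frac{5}{2} - \frac{12^{2}}{2}\right)^{2}} = -14 - \sqrt{153 + \left(- \frac{5}{2} - 72\right)^{2}} = -14 - \sqrt{153 + \left(- \frac{149}{2}\right)^{2}} = -14 - \sqrt{153 + \frac{22201}{4}} = -14 - \sqrt{\frac{22813}{4}} = -14 - \frac{\sqrt{22813}}{2}$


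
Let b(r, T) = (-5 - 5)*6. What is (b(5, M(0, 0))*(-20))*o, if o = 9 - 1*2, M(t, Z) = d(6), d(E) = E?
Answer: 8400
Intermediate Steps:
M(t, Z) = 6
b(r, T) = -60 (b(r, T) = -10*6 = -60)
o = 7 (o = 9 - 2 = 7)
(b(5, M(0, 0))*(-20))*o = -60*(-20)*7 = 1200*7 = 8400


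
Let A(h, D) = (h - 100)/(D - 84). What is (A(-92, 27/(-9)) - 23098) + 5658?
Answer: -505696/29 ≈ -17438.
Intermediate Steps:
A(h, D) = (-100 + h)/(-84 + D)
(A(-92, 27/(-9)) - 23098) + 5658 = ((-100 - 92)/(-84 + 27/(-9)) - 23098) + 5658 = (-192/(-84 + 27*(-1/9)) - 23098) + 5658 = (-192/(-84 - 3) - 23098) + 5658 = (-192/(-87) - 23098) + 5658 = (-1/87*(-192) - 23098) + 5658 = (64/29 - 23098) + 5658 = -669778/29 + 5658 = -505696/29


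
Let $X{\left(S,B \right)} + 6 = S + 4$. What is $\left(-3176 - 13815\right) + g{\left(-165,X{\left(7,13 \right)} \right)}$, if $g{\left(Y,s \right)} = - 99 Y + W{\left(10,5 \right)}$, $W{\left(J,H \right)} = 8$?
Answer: $-648$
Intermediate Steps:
$X{\left(S,B \right)} = -2 + S$ ($X{\left(S,B \right)} = -6 + \left(S + 4\right) = -6 + \left(4 + S\right) = -2 + S$)
$g{\left(Y,s \right)} = 8 - 99 Y$ ($g{\left(Y,s \right)} = - 99 Y + 8 = 8 - 99 Y$)
$\left(-3176 - 13815\right) + g{\left(-165,X{\left(7,13 \right)} \right)} = \left(-3176 - 13815\right) + \left(8 - -16335\right) = -16991 + \left(8 + 16335\right) = -16991 + 16343 = -648$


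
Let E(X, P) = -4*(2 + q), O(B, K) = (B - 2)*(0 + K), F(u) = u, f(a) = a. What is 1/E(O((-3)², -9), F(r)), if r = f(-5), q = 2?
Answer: -1/16 ≈ -0.062500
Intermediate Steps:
r = -5
O(B, K) = K*(-2 + B) (O(B, K) = (-2 + B)*K = K*(-2 + B))
E(X, P) = -16 (E(X, P) = -4*(2 + 2) = -4*4 = -16)
1/E(O((-3)², -9), F(r)) = 1/(-16) = -1/16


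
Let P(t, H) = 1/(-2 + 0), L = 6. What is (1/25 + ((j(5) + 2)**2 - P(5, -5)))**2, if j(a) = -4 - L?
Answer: 10413529/2500 ≈ 4165.4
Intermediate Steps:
P(t, H) = -1/2 (P(t, H) = 1/(-2) = -1/2)
j(a) = -10 (j(a) = -4 - 1*6 = -4 - 6 = -10)
(1/25 + ((j(5) + 2)**2 - P(5, -5)))**2 = (1/25 + ((-10 + 2)**2 - 1*(-1/2)))**2 = (1/25 + ((-8)**2 + 1/2))**2 = (1/25 + (64 + 1/2))**2 = (1/25 + 129/2)**2 = (3227/50)**2 = 10413529/2500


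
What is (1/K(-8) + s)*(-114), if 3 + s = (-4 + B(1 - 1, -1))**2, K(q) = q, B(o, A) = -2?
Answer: -14991/4 ≈ -3747.8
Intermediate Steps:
s = 33 (s = -3 + (-4 - 2)**2 = -3 + (-6)**2 = -3 + 36 = 33)
(1/K(-8) + s)*(-114) = (1/(-8) + 33)*(-114) = (-1/8 + 33)*(-114) = (263/8)*(-114) = -14991/4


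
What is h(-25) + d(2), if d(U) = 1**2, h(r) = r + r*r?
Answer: 601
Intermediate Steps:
h(r) = r + r**2
d(U) = 1
h(-25) + d(2) = -25*(1 - 25) + 1 = -25*(-24) + 1 = 600 + 1 = 601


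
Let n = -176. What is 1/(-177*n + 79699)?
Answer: 1/110851 ≈ 9.0211e-6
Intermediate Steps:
1/(-177*n + 79699) = 1/(-177*(-176) + 79699) = 1/(31152 + 79699) = 1/110851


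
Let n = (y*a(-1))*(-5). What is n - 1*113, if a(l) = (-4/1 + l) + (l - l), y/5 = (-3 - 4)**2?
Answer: 6012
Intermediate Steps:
y = 245 (y = 5*(-3 - 4)**2 = 5*(-7)**2 = 5*49 = 245)
a(l) = -4 + l (a(l) = (-4*1 + l) + 0 = (-4 + l) + 0 = -4 + l)
n = 6125 (n = (245*(-4 - 1))*(-5) = (245*(-5))*(-5) = -1225*(-5) = 6125)
n - 1*113 = 6125 - 1*113 = 6125 - 113 = 6012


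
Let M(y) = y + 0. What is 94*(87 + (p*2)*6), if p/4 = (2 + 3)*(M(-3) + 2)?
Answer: -14382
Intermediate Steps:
M(y) = y
p = -20 (p = 4*((2 + 3)*(-3 + 2)) = 4*(5*(-1)) = 4*(-5) = -20)
94*(87 + (p*2)*6) = 94*(87 - 20*2*6) = 94*(87 - 40*6) = 94*(87 - 240) = 94*(-153) = -14382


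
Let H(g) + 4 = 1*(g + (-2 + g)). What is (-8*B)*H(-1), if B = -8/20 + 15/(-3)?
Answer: -1728/5 ≈ -345.60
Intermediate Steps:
H(g) = -6 + 2*g (H(g) = -4 + 1*(g + (-2 + g)) = -4 + 1*(-2 + 2*g) = -4 + (-2 + 2*g) = -6 + 2*g)
B = -27/5 (B = -8*1/20 + 15*(-1/3) = -2/5 - 5 = -27/5 ≈ -5.4000)
(-8*B)*H(-1) = (-8*(-27/5))*(-6 + 2*(-1)) = 216*(-6 - 2)/5 = (216/5)*(-8) = -1728/5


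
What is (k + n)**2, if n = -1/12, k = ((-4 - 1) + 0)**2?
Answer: 89401/144 ≈ 620.84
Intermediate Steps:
k = 25 (k = (-5 + 0)**2 = (-5)**2 = 25)
n = -1/12 (n = -1*1/12 = -1/12 ≈ -0.083333)
(k + n)**2 = (25 - 1/12)**2 = (299/12)**2 = 89401/144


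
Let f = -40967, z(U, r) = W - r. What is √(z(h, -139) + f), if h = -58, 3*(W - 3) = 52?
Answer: I*√367269/3 ≈ 202.01*I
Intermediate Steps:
W = 61/3 (W = 3 + (⅓)*52 = 3 + 52/3 = 61/3 ≈ 20.333)
z(U, r) = 61/3 - r
√(z(h, -139) + f) = √((61/3 - 1*(-139)) - 40967) = √((61/3 + 139) - 40967) = √(478/3 - 40967) = √(-122423/3) = I*√367269/3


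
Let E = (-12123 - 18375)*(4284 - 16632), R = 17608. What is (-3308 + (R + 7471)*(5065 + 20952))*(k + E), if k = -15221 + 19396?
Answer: 245718596578254765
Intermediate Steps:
k = 4175
E = 376589304 (E = -30498*(-12348) = 376589304)
(-3308 + (R + 7471)*(5065 + 20952))*(k + E) = (-3308 + (17608 + 7471)*(5065 + 20952))*(4175 + 376589304) = (-3308 + 25079*26017)*376593479 = (-3308 + 652480343)*376593479 = 652477035*376593479 = 245718596578254765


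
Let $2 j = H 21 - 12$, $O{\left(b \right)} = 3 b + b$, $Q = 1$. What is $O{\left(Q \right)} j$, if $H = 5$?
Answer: $186$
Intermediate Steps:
$O{\left(b \right)} = 4 b$
$j = \frac{93}{2}$ ($j = \frac{5 \cdot 21 - 12}{2} = \frac{105 - 12}{2} = \frac{1}{2} \cdot 93 = \frac{93}{2} \approx 46.5$)
$O{\left(Q \right)} j = 4 \cdot 1 \cdot \frac{93}{2} = 4 \cdot \frac{93}{2} = 186$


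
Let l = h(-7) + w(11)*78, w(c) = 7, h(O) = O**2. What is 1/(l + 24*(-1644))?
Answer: -1/38861 ≈ -2.5733e-5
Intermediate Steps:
l = 595 (l = (-7)**2 + 7*78 = 49 + 546 = 595)
1/(l + 24*(-1644)) = 1/(595 + 24*(-1644)) = 1/(595 - 39456) = 1/(-38861) = -1/38861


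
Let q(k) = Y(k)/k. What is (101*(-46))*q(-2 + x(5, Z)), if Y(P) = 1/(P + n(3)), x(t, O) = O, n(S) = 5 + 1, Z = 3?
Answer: -4646/7 ≈ -663.71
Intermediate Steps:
n(S) = 6
Y(P) = 1/(6 + P) (Y(P) = 1/(P + 6) = 1/(6 + P))
q(k) = 1/(k*(6 + k)) (q(k) = 1/((6 + k)*k) = 1/(k*(6 + k)))
(101*(-46))*q(-2 + x(5, Z)) = (101*(-46))*(1/((-2 + 3)*(6 + (-2 + 3)))) = -4646/(1*(6 + 1)) = -4646/7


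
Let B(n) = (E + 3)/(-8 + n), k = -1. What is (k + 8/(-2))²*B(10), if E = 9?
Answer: 150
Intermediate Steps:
B(n) = 12/(-8 + n) (B(n) = (9 + 3)/(-8 + n) = 12/(-8 + n))
(k + 8/(-2))²*B(10) = (-1 + 8/(-2))²*(12/(-8 + 10)) = (-1 + 8*(-½))²*(12/2) = (-1 - 4)²*(12*(½)) = (-5)²*6 = 25*6 = 150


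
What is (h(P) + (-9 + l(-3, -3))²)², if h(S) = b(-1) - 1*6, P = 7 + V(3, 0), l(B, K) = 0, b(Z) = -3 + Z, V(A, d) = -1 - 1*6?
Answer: 5041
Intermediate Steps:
V(A, d) = -7 (V(A, d) = -1 - 6 = -7)
P = 0 (P = 7 - 7 = 0)
h(S) = -10 (h(S) = (-3 - 1) - 1*6 = -4 - 6 = -10)
(h(P) + (-9 + l(-3, -3))²)² = (-10 + (-9 + 0)²)² = (-10 + (-9)²)² = (-10 + 81)² = 71² = 5041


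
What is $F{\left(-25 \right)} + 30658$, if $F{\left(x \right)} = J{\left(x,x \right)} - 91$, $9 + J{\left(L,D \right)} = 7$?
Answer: $30565$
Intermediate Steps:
$J{\left(L,D \right)} = -2$ ($J{\left(L,D \right)} = -9 + 7 = -2$)
$F{\left(x \right)} = -93$ ($F{\left(x \right)} = -2 - 91 = -93$)
$F{\left(-25 \right)} + 30658 = -93 + 30658 = 30565$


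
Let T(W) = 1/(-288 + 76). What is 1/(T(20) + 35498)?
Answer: 212/7525575 ≈ 2.8171e-5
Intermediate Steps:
T(W) = -1/212 (T(W) = 1/(-212) = -1/212)
1/(T(20) + 35498) = 1/(-1/212 + 35498) = 1/(7525575/212) = 212/7525575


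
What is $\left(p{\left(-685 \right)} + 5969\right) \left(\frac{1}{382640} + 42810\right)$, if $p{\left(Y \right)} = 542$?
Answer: $\frac{106655508608911}{382640} \approx 2.7874 \cdot 10^{8}$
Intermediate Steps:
$\left(p{\left(-685 \right)} + 5969\right) \left(\frac{1}{382640} + 42810\right) = \left(542 + 5969\right) \left(\frac{1}{382640} + 42810\right) = 6511 \left(\frac{1}{382640} + 42810\right) = 6511 \cdot \frac{16380818401}{382640} = \frac{106655508608911}{382640}$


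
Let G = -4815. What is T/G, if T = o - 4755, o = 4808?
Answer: -53/4815 ≈ -0.011007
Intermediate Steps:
T = 53 (T = 4808 - 4755 = 53)
T/G = 53/(-4815) = 53*(-1/4815) = -53/4815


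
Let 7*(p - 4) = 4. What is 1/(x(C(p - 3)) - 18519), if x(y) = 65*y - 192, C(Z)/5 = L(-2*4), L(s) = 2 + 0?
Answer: -1/18061 ≈ -5.5368e-5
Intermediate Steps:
p = 32/7 (p = 4 + (⅐)*4 = 4 + 4/7 = 32/7 ≈ 4.5714)
L(s) = 2
C(Z) = 10 (C(Z) = 5*2 = 10)
x(y) = -192 + 65*y
1/(x(C(p - 3)) - 18519) = 1/((-192 + 65*10) - 18519) = 1/((-192 + 650) - 18519) = 1/(458 - 18519) = 1/(-18061) = -1/18061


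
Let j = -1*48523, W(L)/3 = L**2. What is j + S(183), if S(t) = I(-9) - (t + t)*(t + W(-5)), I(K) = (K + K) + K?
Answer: -142978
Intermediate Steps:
W(L) = 3*L**2
I(K) = 3*K (I(K) = 2*K + K = 3*K)
j = -48523
S(t) = -27 - 2*t*(75 + t) (S(t) = 3*(-9) - (t + t)*(t + 3*(-5)**2) = -27 - 2*t*(t + 3*25) = -27 - 2*t*(t + 75) = -27 - 2*t*(75 + t))
j + S(183) = -48523 + (-27 - 150*183 - 2*183**2) = -48523 + (-27 - 27450 - 2*33489) = -48523 + (-27 - 27450 - 66978) = -48523 - 94455 = -142978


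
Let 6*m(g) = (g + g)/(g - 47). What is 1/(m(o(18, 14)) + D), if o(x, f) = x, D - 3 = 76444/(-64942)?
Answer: 941659/1521713 ≈ 0.61882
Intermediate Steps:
D = 59191/32471 (D = 3 + 76444/(-64942) = 3 + 76444*(-1/64942) = 3 - 38222/32471 = 59191/32471 ≈ 1.8229)
m(g) = g/(3*(-47 + g)) (m(g) = ((g + g)/(g - 47))/6 = ((2*g)/(-47 + g))/6 = (2*g/(-47 + g))/6 = g/(3*(-47 + g)))
1/(m(o(18, 14)) + D) = 1/((⅓)*18/(-47 + 18) + 59191/32471) = 1/((⅓)*18/(-29) + 59191/32471) = 1/((⅓)*18*(-1/29) + 59191/32471) = 1/(-6/29 + 59191/32471) = 1/(1521713/941659) = 941659/1521713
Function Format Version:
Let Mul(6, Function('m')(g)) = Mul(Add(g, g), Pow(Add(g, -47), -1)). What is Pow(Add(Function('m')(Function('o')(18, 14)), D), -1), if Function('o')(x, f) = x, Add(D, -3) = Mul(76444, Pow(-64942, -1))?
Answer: Rational(941659, 1521713) ≈ 0.61882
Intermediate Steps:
D = Rational(59191, 32471) (D = Add(3, Mul(76444, Pow(-64942, -1))) = Add(3, Mul(76444, Rational(-1, 64942))) = Add(3, Rational(-38222, 32471)) = Rational(59191, 32471) ≈ 1.8229)
Function('m')(g) = Mul(Rational(1, 3), g, Pow(Add(-47, g), -1)) (Function('m')(g) = Mul(Rational(1, 6), Mul(Add(g, g), Pow(Add(g, -47), -1))) = Mul(Rational(1, 6), Mul(Mul(2, g), Pow(Add(-47, g), -1))) = Mul(Rational(1, 6), Mul(2, g, Pow(Add(-47, g), -1))) = Mul(Rational(1, 3), g, Pow(Add(-47, g), -1)))
Pow(Add(Function('m')(Function('o')(18, 14)), D), -1) = Pow(Add(Mul(Rational(1, 3), 18, Pow(Add(-47, 18), -1)), Rational(59191, 32471)), -1) = Pow(Add(Mul(Rational(1, 3), 18, Pow(-29, -1)), Rational(59191, 32471)), -1) = Pow(Add(Mul(Rational(1, 3), 18, Rational(-1, 29)), Rational(59191, 32471)), -1) = Pow(Add(Rational(-6, 29), Rational(59191, 32471)), -1) = Pow(Rational(1521713, 941659), -1) = Rational(941659, 1521713)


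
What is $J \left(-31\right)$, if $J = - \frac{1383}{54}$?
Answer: $\frac{14291}{18} \approx 793.94$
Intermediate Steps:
$J = - \frac{461}{18}$ ($J = - \frac{1383}{54} = \left(-1\right) \frac{461}{18} = - \frac{461}{18} \approx -25.611$)
$J \left(-31\right) = \left(- \frac{461}{18}\right) \left(-31\right) = \frac{14291}{18}$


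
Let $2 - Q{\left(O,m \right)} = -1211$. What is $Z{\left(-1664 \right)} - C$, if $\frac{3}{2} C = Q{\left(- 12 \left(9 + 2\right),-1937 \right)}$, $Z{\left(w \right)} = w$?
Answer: $- \frac{7418}{3} \approx -2472.7$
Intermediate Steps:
$Q{\left(O,m \right)} = 1213$ ($Q{\left(O,m \right)} = 2 - -1211 = 2 + 1211 = 1213$)
$C = \frac{2426}{3}$ ($C = \frac{2}{3} \cdot 1213 = \frac{2426}{3} \approx 808.67$)
$Z{\left(-1664 \right)} - C = -1664 - \frac{2426}{3} = - \frac{7418}{3}$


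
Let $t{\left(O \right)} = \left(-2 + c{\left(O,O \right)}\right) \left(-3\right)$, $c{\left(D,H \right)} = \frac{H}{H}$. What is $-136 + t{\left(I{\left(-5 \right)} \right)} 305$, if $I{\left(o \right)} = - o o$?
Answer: $779$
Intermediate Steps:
$I{\left(o \right)} = - o^{2}$
$c{\left(D,H \right)} = 1$
$t{\left(O \right)} = 3$ ($t{\left(O \right)} = \left(-2 + 1\right) \left(-3\right) = \left(-1\right) \left(-3\right) = 3$)
$-136 + t{\left(I{\left(-5 \right)} \right)} 305 = -136 + 3 \cdot 305 = -136 + 915 = 779$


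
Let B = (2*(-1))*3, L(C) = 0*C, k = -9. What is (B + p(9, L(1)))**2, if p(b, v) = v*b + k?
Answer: 225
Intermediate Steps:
L(C) = 0
p(b, v) = -9 + b*v (p(b, v) = v*b - 9 = b*v - 9 = -9 + b*v)
B = -6 (B = -2*3 = -6)
(B + p(9, L(1)))**2 = (-6 + (-9 + 9*0))**2 = (-6 + (-9 + 0))**2 = (-6 - 9)**2 = (-15)**2 = 225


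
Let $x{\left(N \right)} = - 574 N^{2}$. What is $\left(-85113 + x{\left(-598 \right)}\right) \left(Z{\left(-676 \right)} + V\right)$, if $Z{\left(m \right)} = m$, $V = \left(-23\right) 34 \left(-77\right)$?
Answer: $-12226116928242$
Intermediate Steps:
$V = 60214$ ($V = \left(-782\right) \left(-77\right) = 60214$)
$\left(-85113 + x{\left(-598 \right)}\right) \left(Z{\left(-676 \right)} + V\right) = \left(-85113 - 574 \left(-598\right)^{2}\right) \left(-676 + 60214\right) = \left(-85113 - 205264696\right) 59538 = \left(-205349809\right) 59538 = -12226116928242$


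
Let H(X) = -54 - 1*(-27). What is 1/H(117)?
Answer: -1/27 ≈ -0.037037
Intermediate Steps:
H(X) = -27 (H(X) = -54 + 27 = -27)
1/H(117) = 1/(-27) = -1/27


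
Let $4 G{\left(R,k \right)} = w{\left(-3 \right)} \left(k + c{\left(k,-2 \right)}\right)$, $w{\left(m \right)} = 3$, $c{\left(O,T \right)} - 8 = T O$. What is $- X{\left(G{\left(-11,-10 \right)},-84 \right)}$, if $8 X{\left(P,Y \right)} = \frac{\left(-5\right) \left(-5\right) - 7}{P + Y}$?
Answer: $\frac{3}{94} \approx 0.031915$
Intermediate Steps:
$c{\left(O,T \right)} = 8 + O T$ ($c{\left(O,T \right)} = 8 + T O = 8 + O T$)
$G{\left(R,k \right)} = 6 - \frac{3 k}{4}$ ($G{\left(R,k \right)} = \frac{3 \left(k + \left(8 + k \left(-2\right)\right)\right)}{4} = \frac{3 \left(k - \left(-8 + 2 k\right)\right)}{4} = \frac{3 \left(8 - k\right)}{4} = \frac{24 - 3 k}{4} = 6 - \frac{3 k}{4}$)
$X{\left(P,Y \right)} = \frac{9}{4 \left(P + Y\right)}$ ($X{\left(P,Y \right)} = \frac{\left(\left(-5\right) \left(-5\right) - 7\right) \frac{1}{P + Y}}{8} = \frac{\left(25 - 7\right) \frac{1}{P + Y}}{8} = \frac{18 \frac{1}{P + Y}}{8} = \frac{9}{4 \left(P + Y\right)}$)
$- X{\left(G{\left(-11,-10 \right)},-84 \right)} = - \frac{9}{4 \left(\left(6 - - \frac{15}{2}\right) - 84\right)} = - \frac{9}{4 \left(\left(6 + \frac{15}{2}\right) - 84\right)} = - \frac{9}{4 \left(\frac{27}{2} - 84\right)} = - \frac{9}{4 \left(- \frac{141}{2}\right)} = - \frac{9 \left(-2\right)}{4 \cdot 141} = \left(-1\right) \left(- \frac{3}{94}\right) = \frac{3}{94}$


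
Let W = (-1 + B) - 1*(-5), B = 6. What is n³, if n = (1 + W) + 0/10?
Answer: 1331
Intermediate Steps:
W = 10 (W = (-1 + 6) - 1*(-5) = 5 + 5 = 10)
n = 11 (n = (1 + 10) + 0/10 = 11 + 0*(⅒) = 11 + 0 = 11)
n³ = 11³ = 1331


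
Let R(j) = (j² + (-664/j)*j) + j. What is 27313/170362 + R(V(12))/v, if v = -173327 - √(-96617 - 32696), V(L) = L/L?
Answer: 420047617139667/2559039821031802 - 331*I*√129313/15021189121 ≈ 0.16414 - 7.924e-6*I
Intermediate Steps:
V(L) = 1
v = -173327 - I*√129313 (v = -173327 - √(-129313) = -173327 - I*√129313 ≈ -1.7333e+5 - 359.6*I)
R(j) = -664 + j + j² (R(j) = (j² - 664) + j = (-664 + j²) + j = -664 + j + j²)
27313/170362 + R(V(12))/v = 27313/170362 + (-664 + 1 + 1²)/(-173327 - I*√129313) = 27313*(1/170362) + (-664 + 1 + 1)/(-173327 - I*√129313) = 27313/170362 - 662/(-173327 - I*√129313)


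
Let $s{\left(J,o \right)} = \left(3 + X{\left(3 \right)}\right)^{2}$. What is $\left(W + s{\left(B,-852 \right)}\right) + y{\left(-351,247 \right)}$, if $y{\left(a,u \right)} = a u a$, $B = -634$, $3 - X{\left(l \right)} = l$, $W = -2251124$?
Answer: $28179532$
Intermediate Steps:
$X{\left(l \right)} = 3 - l$
$y{\left(a,u \right)} = u a^{2}$
$s{\left(J,o \right)} = 9$ ($s{\left(J,o \right)} = \left(3 + \left(3 - 3\right)\right)^{2} = \left(3 + 0\right)^{2} = 3^{2} = 9$)
$\left(W + s{\left(B,-852 \right)}\right) + y{\left(-351,247 \right)} = \left(-2251124 + 9\right) + 247 \left(-351\right)^{2} = -2251115 + 247 \cdot 123201 = -2251115 + 30430647 = 28179532$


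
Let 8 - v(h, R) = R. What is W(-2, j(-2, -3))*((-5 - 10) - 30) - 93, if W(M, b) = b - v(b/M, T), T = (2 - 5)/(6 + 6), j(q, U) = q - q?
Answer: 1113/4 ≈ 278.25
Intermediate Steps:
j(q, U) = 0
T = -¼ (T = -3/12 = -3*1/12 = -¼ ≈ -0.25000)
v(h, R) = 8 - R
W(M, b) = -33/4 + b (W(M, b) = b - (8 - 1*(-¼)) = b - (8 + ¼) = b - 1*33/4 = b - 33/4 = -33/4 + b)
W(-2, j(-2, -3))*((-5 - 10) - 30) - 93 = (-33/4 + 0)*((-5 - 10) - 30) - 93 = -33*(-15 - 30)/4 - 93 = -33/4*(-45) - 93 = 1485/4 - 93 = 1113/4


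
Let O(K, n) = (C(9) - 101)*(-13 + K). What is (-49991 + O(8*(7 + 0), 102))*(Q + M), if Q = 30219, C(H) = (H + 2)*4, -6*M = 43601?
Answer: -3610972573/3 ≈ -1.2037e+9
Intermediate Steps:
M = -43601/6 (M = -⅙*43601 = -43601/6 ≈ -7266.8)
C(H) = 8 + 4*H (C(H) = (2 + H)*4 = 8 + 4*H)
O(K, n) = 741 - 57*K (O(K, n) = ((8 + 4*9) - 101)*(-13 + K) = ((8 + 36) - 101)*(-13 + K) = (44 - 101)*(-13 + K) = -57*(-13 + K) = 741 - 57*K)
(-49991 + O(8*(7 + 0), 102))*(Q + M) = (-49991 + (741 - 456*(7 + 0)))*(30219 - 43601/6) = (-49991 + (741 - 456*7))*(137713/6) = (-49991 + (741 - 57*56))*(137713/6) = (-49991 + (741 - 3192))*(137713/6) = (-49991 - 2451)*(137713/6) = -52442*137713/6 = -3610972573/3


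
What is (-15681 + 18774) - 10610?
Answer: -7517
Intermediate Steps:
(-15681 + 18774) - 10610 = 3093 - 10610 = -7517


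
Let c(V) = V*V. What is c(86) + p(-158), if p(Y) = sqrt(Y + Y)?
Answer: 7396 + 2*I*sqrt(79) ≈ 7396.0 + 17.776*I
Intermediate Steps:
p(Y) = sqrt(2)*sqrt(Y) (p(Y) = sqrt(2*Y) = sqrt(2)*sqrt(Y))
c(V) = V**2
c(86) + p(-158) = 86**2 + sqrt(2)*sqrt(-158) = 7396 + sqrt(2)*(I*sqrt(158)) = 7396 + 2*I*sqrt(79)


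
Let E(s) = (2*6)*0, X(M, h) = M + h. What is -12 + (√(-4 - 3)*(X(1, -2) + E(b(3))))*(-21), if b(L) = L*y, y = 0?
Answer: -12 + 21*I*√7 ≈ -12.0 + 55.561*I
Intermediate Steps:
b(L) = 0 (b(L) = L*0 = 0)
E(s) = 0 (E(s) = 12*0 = 0)
-12 + (√(-4 - 3)*(X(1, -2) + E(b(3))))*(-21) = -12 + (√(-4 - 3)*((1 - 2) + 0))*(-21) = -12 + (√(-7)*(-1 + 0))*(-21) = -12 + ((I*√7)*(-1))*(-21) = -12 - I*√7*(-21) = -12 + 21*I*√7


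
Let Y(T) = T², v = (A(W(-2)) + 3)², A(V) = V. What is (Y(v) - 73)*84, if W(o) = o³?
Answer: 46368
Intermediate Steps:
v = 25 (v = ((-2)³ + 3)² = (-8 + 3)² = (-5)² = 25)
(Y(v) - 73)*84 = (25² - 73)*84 = (625 - 73)*84 = 552*84 = 46368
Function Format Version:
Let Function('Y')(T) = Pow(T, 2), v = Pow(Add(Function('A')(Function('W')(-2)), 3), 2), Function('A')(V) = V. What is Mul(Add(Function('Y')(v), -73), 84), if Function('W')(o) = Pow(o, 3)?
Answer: 46368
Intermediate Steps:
v = 25 (v = Pow(Add(Pow(-2, 3), 3), 2) = Pow(Add(-8, 3), 2) = Pow(-5, 2) = 25)
Mul(Add(Function('Y')(v), -73), 84) = Mul(Add(Pow(25, 2), -73), 84) = Mul(Add(625, -73), 84) = Mul(552, 84) = 46368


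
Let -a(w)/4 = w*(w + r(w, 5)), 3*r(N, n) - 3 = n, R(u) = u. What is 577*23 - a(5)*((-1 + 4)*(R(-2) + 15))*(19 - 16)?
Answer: 31211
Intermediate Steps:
r(N, n) = 1 + n/3
a(w) = -4*w*(8/3 + w) (a(w) = -4*w*(w + (1 + (⅓)*5)) = -4*w*(w + (1 + 5/3)) = -4*w*(w + 8/3) = -4*w*(8/3 + w))
577*23 - a(5)*((-1 + 4)*(R(-2) + 15))*(19 - 16) = 577*23 - (-4/3*5*(8 + 3*5))*((-1 + 4)*(-2 + 15))*(19 - 16) = 13271 - (-4/3*5*(8 + 15))*(3*13)*3 = 13271 - -4/3*5*23*39*3 = 13271 - (-460/3*39)*3 = 13271 - (-5980)*3 = 13271 - 1*(-17940) = 13271 + 17940 = 31211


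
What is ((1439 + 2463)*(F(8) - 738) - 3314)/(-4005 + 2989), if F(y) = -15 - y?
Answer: 371592/127 ≈ 2925.9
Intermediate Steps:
((1439 + 2463)*(F(8) - 738) - 3314)/(-4005 + 2989) = ((1439 + 2463)*((-15 - 1*8) - 738) - 3314)/(-4005 + 2989) = (3902*((-15 - 8) - 738) - 3314)/(-1016) = (3902*(-23 - 738) - 3314)*(-1/1016) = (3902*(-761) - 3314)*(-1/1016) = (-2969422 - 3314)*(-1/1016) = -2972736*(-1/1016) = 371592/127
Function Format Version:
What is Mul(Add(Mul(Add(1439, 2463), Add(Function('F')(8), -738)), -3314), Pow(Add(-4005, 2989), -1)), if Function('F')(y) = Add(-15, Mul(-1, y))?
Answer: Rational(371592, 127) ≈ 2925.9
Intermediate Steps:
Mul(Add(Mul(Add(1439, 2463), Add(Function('F')(8), -738)), -3314), Pow(Add(-4005, 2989), -1)) = Mul(Add(Mul(Add(1439, 2463), Add(Add(-15, Mul(-1, 8)), -738)), -3314), Pow(Add(-4005, 2989), -1)) = Mul(Add(Mul(3902, Add(Add(-15, -8), -738)), -3314), Pow(-1016, -1)) = Mul(Add(Mul(3902, Add(-23, -738)), -3314), Rational(-1, 1016)) = Mul(Add(Mul(3902, -761), -3314), Rational(-1, 1016)) = Mul(Add(-2969422, -3314), Rational(-1, 1016)) = Mul(-2972736, Rational(-1, 1016)) = Rational(371592, 127)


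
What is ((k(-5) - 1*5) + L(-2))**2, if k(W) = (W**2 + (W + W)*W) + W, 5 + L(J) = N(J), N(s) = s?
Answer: 3364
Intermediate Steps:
L(J) = -5 + J
k(W) = W + 3*W**2 (k(W) = (W**2 + (2*W)*W) + W = (W**2 + 2*W**2) + W = 3*W**2 + W = W + 3*W**2)
((k(-5) - 1*5) + L(-2))**2 = ((-5*(1 + 3*(-5)) - 1*5) + (-5 - 2))**2 = ((-5*(1 - 15) - 5) - 7)**2 = ((-5*(-14) - 5) - 7)**2 = ((70 - 5) - 7)**2 = (65 - 7)**2 = 58**2 = 3364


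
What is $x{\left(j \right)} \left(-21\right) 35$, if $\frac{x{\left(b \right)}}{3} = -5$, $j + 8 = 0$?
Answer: $11025$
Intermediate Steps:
$j = -8$ ($j = -8 + 0 = -8$)
$x{\left(b \right)} = -15$ ($x{\left(b \right)} = 3 \left(-5\right) = -15$)
$x{\left(j \right)} \left(-21\right) 35 = \left(-15\right) \left(-21\right) 35 = 315 \cdot 35 = 11025$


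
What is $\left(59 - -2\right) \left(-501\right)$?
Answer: $-30561$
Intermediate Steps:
$\left(59 - -2\right) \left(-501\right) = \left(59 + \left(5 - 3\right)\right) \left(-501\right) = \left(59 + 2\right) \left(-501\right) = 61 \left(-501\right) = -30561$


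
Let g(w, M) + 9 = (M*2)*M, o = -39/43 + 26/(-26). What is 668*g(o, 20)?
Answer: 528388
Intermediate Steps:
o = -82/43 (o = -39*1/43 + 26*(-1/26) = -39/43 - 1 = -82/43 ≈ -1.9070)
g(w, M) = -9 + 2*M² (g(w, M) = -9 + (M*2)*M = -9 + (2*M)*M = -9 + 2*M²)
668*g(o, 20) = 668*(-9 + 2*20²) = 668*(-9 + 2*400) = 668*(-9 + 800) = 668*791 = 528388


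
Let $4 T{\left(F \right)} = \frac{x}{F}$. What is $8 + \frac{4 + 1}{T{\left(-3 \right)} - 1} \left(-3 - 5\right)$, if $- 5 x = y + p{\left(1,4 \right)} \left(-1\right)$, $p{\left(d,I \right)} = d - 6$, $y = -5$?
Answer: $48$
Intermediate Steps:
$p{\left(d,I \right)} = -6 + d$ ($p{\left(d,I \right)} = d - 6 = -6 + d$)
$x = 0$ ($x = - \frac{-5 + \left(-6 + 1\right) \left(-1\right)}{5} = - \frac{-5 - -5}{5} = - \frac{-5 + 5}{5} = \left(- \frac{1}{5}\right) 0 = 0$)
$T{\left(F \right)} = 0$ ($T{\left(F \right)} = \frac{0 \frac{1}{F}}{4} = \frac{1}{4} \cdot 0 = 0$)
$8 + \frac{4 + 1}{T{\left(-3 \right)} - 1} \left(-3 - 5\right) = 8 + \frac{4 + 1}{0 - 1} \left(-3 - 5\right) = 8 + \frac{5}{-1} \left(-3 - 5\right) = 8 + 5 \left(-1\right) \left(-8\right) = 8 - -40 = 8 + 40 = 48$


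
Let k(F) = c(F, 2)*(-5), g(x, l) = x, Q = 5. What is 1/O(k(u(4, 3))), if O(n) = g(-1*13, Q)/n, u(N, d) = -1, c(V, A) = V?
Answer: -5/13 ≈ -0.38462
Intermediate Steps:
k(F) = -5*F (k(F) = F*(-5) = -5*F)
O(n) = -13/n (O(n) = (-1*13)/n = -13/n)
1/O(k(u(4, 3))) = 1/(-13/((-5*(-1)))) = 1/(-13/5) = -5/13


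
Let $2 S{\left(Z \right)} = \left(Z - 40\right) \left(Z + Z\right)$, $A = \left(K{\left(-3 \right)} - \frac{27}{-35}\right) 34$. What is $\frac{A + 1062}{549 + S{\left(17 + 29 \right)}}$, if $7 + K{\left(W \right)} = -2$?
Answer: $\frac{9126}{9625} \approx 0.94816$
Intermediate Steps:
$K{\left(W \right)} = -9$ ($K{\left(W \right)} = -7 - 2 = -9$)
$A = - \frac{9792}{35}$ ($A = \left(-9 - \frac{27}{-35}\right) 34 = \left(-9 - - \frac{27}{35}\right) 34 = \left(-9 + \frac{27}{35}\right) 34 = \left(- \frac{288}{35}\right) 34 = - \frac{9792}{35} \approx -279.77$)
$S{\left(Z \right)} = Z \left(-40 + Z\right)$ ($S{\left(Z \right)} = \frac{\left(Z - 40\right) \left(Z + Z\right)}{2} = \frac{\left(-40 + Z\right) 2 Z}{2} = \frac{2 Z \left(-40 + Z\right)}{2} = Z \left(-40 + Z\right)$)
$\frac{A + 1062}{549 + S{\left(17 + 29 \right)}} = \frac{- \frac{9792}{35} + 1062}{549 + \left(17 + 29\right) \left(-40 + \left(17 + 29\right)\right)} = \frac{27378}{35 \left(549 + 46 \left(-40 + 46\right)\right)} = \frac{27378}{35 \left(549 + 46 \cdot 6\right)} = \frac{27378}{35 \left(549 + 276\right)} = \frac{27378}{35 \cdot 825} = \frac{27378}{35} \cdot \frac{1}{825} = \frac{9126}{9625}$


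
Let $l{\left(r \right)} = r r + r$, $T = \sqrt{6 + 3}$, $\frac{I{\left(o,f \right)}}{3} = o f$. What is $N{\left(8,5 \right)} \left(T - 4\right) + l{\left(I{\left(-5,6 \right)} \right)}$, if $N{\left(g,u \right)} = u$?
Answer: $8005$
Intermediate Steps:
$I{\left(o,f \right)} = 3 f o$ ($I{\left(o,f \right)} = 3 o f = 3 f o$)
$T = 3$ ($T = \sqrt{9} = 3$)
$l{\left(r \right)} = r + r^{2}$ ($l{\left(r \right)} = r^{2} + r = r + r^{2}$)
$N{\left(8,5 \right)} \left(T - 4\right) + l{\left(I{\left(-5,6 \right)} \right)} = 5 \left(3 - 4\right) + 3 \cdot 6 \left(-5\right) \left(1 + 3 \cdot 6 \left(-5\right)\right) = 5 \left(3 - 4\right) - 90 \left(1 - 90\right) = 5 \left(-1\right) - -8010 = -5 + 8010 = 8005$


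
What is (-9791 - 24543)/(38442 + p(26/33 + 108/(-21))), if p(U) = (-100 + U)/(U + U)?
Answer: -34540004/38684705 ≈ -0.89286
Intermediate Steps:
p(U) = (-100 + U)/(2*U) (p(U) = (-100 + U)/((2*U)) = (-100 + U)*(1/(2*U)) = (-100 + U)/(2*U))
(-9791 - 24543)/(38442 + p(26/33 + 108/(-21))) = (-9791 - 24543)/(38442 + (-100 + (26/33 + 108/(-21)))/(2*(26/33 + 108/(-21)))) = -34334/(38442 + (-100 + (26*(1/33) + 108*(-1/21)))/(2*(26*(1/33) + 108*(-1/21)))) = -34334/(38442 + (-100 + (26/33 - 36/7))/(2*(26/33 - 36/7))) = -34334/(38442 + (-100 - 1006/231)/(2*(-1006/231))) = -34334/(38442 + (½)*(-231/1006)*(-24106/231)) = -34334/(38442 + 12053/1006) = -34334/38684705/1006 = -34334*1006/38684705 = -34540004/38684705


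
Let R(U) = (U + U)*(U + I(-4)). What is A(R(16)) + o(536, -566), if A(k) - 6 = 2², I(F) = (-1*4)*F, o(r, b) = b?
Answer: -556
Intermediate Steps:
I(F) = -4*F
R(U) = 2*U*(16 + U) (R(U) = (U + U)*(U - 4*(-4)) = (2*U)*(U + 16) = (2*U)*(16 + U) = 2*U*(16 + U))
A(k) = 10 (A(k) = 6 + 2² = 6 + 4 = 10)
A(R(16)) + o(536, -566) = 10 - 566 = -556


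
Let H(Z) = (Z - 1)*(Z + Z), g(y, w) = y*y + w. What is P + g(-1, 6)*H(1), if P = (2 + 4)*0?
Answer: 0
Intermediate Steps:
g(y, w) = w + y**2 (g(y, w) = y**2 + w = w + y**2)
P = 0 (P = 6*0 = 0)
H(Z) = 2*Z*(-1 + Z) (H(Z) = (-1 + Z)*(2*Z) = 2*Z*(-1 + Z))
P + g(-1, 6)*H(1) = 0 + (6 + (-1)**2)*(2*1*(-1 + 1)) = 0 + (6 + 1)*(2*1*0) = 0 + 7*0 = 0 + 0 = 0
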